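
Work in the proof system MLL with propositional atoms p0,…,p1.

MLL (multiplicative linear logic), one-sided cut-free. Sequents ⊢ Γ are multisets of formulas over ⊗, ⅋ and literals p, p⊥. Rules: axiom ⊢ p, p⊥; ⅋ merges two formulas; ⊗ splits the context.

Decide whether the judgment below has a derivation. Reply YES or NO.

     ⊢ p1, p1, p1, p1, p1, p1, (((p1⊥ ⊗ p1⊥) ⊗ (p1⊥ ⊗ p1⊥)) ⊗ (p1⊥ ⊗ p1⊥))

Proof tree:
[⊗]  ⊢ p1, p1, p1, p1, p1, p1, (((p1⊥ ⊗ p1⊥) ⊗ (p1⊥ ⊗ p1⊥)) ⊗ (p1⊥ ⊗ p1⊥))
  [⊗]  ⊢ p1, p1, p1, p1, ((p1⊥ ⊗ p1⊥) ⊗ (p1⊥ ⊗ p1⊥))
    [⊗]  ⊢ p1, p1, (p1⊥ ⊗ p1⊥)
      [Ax]  ⊢ p1, p1⊥
      [Ax]  ⊢ p1, p1⊥
    [⊗]  ⊢ p1, p1, (p1⊥ ⊗ p1⊥)
      [Ax]  ⊢ p1, p1⊥
      [Ax]  ⊢ p1, p1⊥
  [⊗]  ⊢ p1, p1, (p1⊥ ⊗ p1⊥)
    [Ax]  ⊢ p1, p1⊥
    [Ax]  ⊢ p1, p1⊥

Result: YES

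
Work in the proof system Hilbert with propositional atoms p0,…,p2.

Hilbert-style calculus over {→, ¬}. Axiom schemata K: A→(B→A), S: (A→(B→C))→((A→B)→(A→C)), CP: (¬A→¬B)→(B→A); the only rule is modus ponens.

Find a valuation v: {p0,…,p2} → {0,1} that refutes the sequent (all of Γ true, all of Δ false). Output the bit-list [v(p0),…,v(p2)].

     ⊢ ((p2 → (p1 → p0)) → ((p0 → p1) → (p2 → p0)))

Search for a countermodel by truth-table:
  v=000: Γ:[] Δ:[((p2 → (p1 → p0)) → ((p0 → p1) → (p2 → p0)))=T] refutes=False
  v=001: Γ:[] Δ:[((p2 → (p1 → p0)) → ((p0 → p1) → (p2 → p0)))=F] refutes=True  ← countermodel

Result: [0, 0, 1]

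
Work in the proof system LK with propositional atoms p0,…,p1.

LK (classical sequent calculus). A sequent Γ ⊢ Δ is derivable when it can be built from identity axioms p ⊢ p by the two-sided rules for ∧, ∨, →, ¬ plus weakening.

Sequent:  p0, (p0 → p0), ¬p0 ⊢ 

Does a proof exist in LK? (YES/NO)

Proof tree:
[¬L] p0, (p0 → p0), ¬p0 ⊢ 
  [→L] p0, (p0 → p0) ⊢ p0
    [Ax] p0 ⊢ p0
    [Ax] p0 ⊢ p0

Result: YES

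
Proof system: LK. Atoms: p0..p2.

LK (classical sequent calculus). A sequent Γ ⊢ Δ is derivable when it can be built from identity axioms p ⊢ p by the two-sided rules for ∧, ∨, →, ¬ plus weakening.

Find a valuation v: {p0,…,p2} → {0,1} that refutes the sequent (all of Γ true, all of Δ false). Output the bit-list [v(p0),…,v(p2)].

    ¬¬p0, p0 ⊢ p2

Enumerate valuations to refute Γ ⊢ Δ:
  v=000: Γ:[¬¬p0=F, p0=F] Δ:[p2=F] refutes=False
  v=001: Γ:[¬¬p0=F, p0=F] Δ:[p2=T] refutes=False
  v=010: Γ:[¬¬p0=F, p0=F] Δ:[p2=F] refutes=False
  v=011: Γ:[¬¬p0=F, p0=F] Δ:[p2=T] refutes=False
  v=100: Γ:[¬¬p0=T, p0=T] Δ:[p2=F] refutes=True  ← countermodel

Result: [1, 0, 0]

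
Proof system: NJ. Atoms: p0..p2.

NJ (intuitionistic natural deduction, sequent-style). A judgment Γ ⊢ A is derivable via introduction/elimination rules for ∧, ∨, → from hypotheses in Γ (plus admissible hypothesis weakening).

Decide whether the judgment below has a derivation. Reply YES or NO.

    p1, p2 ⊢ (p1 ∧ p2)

Derivation trace:
[∧I] p1, p2 ⊢ (p1 ∧ p2)
  [Ax] p1 ⊢ p1
  [→E] p2 ⊢ p2
    [→I]  ⊢ (p2 → p2)
      [Ax] p2 ⊢ p2
    [Ax] p2 ⊢ p2

Result: YES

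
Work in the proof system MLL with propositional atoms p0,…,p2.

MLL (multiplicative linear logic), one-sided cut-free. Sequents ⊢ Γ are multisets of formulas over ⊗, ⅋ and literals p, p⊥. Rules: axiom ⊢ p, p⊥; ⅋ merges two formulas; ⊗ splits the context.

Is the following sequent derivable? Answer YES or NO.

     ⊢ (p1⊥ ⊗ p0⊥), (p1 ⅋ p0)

Derivation trace:
[⅋]  ⊢ (p1⊥ ⊗ p0⊥), (p1 ⅋ p0)
  [⊗]  ⊢ p1, p0, (p1⊥ ⊗ p0⊥)
    [Ax]  ⊢ p1, p1⊥
    [Ax]  ⊢ p0, p0⊥

Result: YES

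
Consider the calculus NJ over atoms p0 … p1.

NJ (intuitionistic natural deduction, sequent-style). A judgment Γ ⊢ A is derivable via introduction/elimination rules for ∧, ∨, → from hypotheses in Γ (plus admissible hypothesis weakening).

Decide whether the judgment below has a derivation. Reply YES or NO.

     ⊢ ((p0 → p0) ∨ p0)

Proof tree:
[∨I₁]  ⊢ ((p0 → p0) ∨ p0)
  [→I]  ⊢ (p0 → p0)
    [Ax] p0 ⊢ p0

Result: YES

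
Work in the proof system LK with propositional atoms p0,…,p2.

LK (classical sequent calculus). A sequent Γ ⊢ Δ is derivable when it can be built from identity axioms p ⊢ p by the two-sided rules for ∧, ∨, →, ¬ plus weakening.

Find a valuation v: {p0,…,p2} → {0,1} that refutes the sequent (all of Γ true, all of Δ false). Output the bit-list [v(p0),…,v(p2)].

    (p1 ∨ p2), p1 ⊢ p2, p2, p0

Enumerate valuations to refute Γ ⊢ Δ:
  v=000: Γ:[(p1 ∨ p2)=F, p1=F] Δ:[p2=F, p2=F, p0=F] refutes=False
  v=001: Γ:[(p1 ∨ p2)=T, p1=F] Δ:[p2=T, p2=T, p0=F] refutes=False
  v=010: Γ:[(p1 ∨ p2)=T, p1=T] Δ:[p2=F, p2=F, p0=F] refutes=True  ← countermodel

Result: [0, 1, 0]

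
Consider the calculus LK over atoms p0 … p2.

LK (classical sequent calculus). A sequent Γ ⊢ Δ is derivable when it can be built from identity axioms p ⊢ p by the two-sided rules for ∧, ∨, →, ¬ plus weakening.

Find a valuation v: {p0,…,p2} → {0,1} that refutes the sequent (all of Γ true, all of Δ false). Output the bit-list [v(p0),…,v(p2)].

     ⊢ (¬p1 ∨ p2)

Truth-table refutation:
  v=000: Γ:[] Δ:[(¬p1 ∨ p2)=T] refutes=False
  v=001: Γ:[] Δ:[(¬p1 ∨ p2)=T] refutes=False
  v=010: Γ:[] Δ:[(¬p1 ∨ p2)=F] refutes=True  ← countermodel

Result: [0, 1, 0]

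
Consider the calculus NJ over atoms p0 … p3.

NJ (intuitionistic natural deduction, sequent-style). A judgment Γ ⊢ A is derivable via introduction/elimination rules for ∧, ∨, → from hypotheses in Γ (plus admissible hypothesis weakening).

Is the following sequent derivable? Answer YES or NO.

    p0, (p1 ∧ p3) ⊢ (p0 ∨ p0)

Derivation (root first):
[Wk] p0, (p1 ∧ p3) ⊢ (p0 ∨ p0)
  [∨I₁] p0 ⊢ (p0 ∨ p0)
    [Ax] p0 ⊢ p0

Result: YES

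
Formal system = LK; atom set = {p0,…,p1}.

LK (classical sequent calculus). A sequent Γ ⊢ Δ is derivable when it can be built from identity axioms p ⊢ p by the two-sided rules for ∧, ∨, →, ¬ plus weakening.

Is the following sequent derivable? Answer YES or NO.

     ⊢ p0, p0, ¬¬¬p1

Search for a countermodel by truth-table:
  v=00: Γ:[] Δ:[p0=F, p0=F, ¬¬¬p1=T] refutes=False
  v=01: Γ:[] Δ:[p0=F, p0=F, ¬¬¬p1=F] refutes=True  ← countermodel

Result: NO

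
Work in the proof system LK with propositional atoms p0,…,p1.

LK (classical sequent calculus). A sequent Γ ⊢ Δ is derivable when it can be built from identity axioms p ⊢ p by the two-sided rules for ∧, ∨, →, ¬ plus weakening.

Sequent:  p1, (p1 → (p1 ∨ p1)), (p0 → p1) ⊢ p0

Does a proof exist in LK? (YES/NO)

Search for a countermodel by truth-table:
  v=00: Γ:[p1=F, (p1 → (p1 ∨ p1))=T, (p0 → p1)=T] Δ:[p0=F] refutes=False
  v=01: Γ:[p1=T, (p1 → (p1 ∨ p1))=T, (p0 → p1)=T] Δ:[p0=F] refutes=True  ← countermodel

Result: NO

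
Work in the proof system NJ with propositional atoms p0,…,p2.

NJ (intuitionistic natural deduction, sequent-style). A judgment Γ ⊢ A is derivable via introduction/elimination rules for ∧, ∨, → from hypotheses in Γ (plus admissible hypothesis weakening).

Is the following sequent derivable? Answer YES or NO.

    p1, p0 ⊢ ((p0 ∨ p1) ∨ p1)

Derivation (root first):
[∨I₁] p1, p0 ⊢ ((p0 ∨ p1) ∨ p1)
  [∨I₂] p1, p0 ⊢ (p0 ∨ p1)
    [Wk] p1, p0 ⊢ p1
      [Ax] p1 ⊢ p1

Result: YES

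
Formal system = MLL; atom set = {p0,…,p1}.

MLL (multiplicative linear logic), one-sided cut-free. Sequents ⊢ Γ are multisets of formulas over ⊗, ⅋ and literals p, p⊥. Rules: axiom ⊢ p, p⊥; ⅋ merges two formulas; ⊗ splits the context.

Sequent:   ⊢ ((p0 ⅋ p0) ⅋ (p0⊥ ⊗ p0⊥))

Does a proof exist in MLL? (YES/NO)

Proof tree:
[⅋]  ⊢ ((p0 ⅋ p0) ⅋ (p0⊥ ⊗ p0⊥))
  [⅋]  ⊢ (p0⊥ ⊗ p0⊥), (p0 ⅋ p0)
    [⊗]  ⊢ p0, p0, (p0⊥ ⊗ p0⊥)
      [Ax]  ⊢ p0, p0⊥
      [Ax]  ⊢ p0, p0⊥

Result: YES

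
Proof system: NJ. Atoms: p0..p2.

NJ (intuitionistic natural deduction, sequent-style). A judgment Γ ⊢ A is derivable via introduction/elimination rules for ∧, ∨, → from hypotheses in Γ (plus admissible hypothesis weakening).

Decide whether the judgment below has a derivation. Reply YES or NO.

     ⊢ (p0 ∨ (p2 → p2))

Derivation trace:
[∨I₂]  ⊢ (p0 ∨ (p2 → p2))
  [→I]  ⊢ (p2 → p2)
    [Ax] p2 ⊢ p2

Result: YES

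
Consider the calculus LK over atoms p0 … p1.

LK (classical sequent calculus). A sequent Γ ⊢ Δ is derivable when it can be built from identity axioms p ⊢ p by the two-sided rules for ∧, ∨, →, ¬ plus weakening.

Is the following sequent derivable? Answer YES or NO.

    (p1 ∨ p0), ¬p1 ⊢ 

Truth-table refutation:
  v=00: Γ:[(p1 ∨ p0)=F, ¬p1=T] Δ:[] refutes=False
  v=01: Γ:[(p1 ∨ p0)=T, ¬p1=F] Δ:[] refutes=False
  v=10: Γ:[(p1 ∨ p0)=T, ¬p1=T] Δ:[] refutes=True  ← countermodel

Result: NO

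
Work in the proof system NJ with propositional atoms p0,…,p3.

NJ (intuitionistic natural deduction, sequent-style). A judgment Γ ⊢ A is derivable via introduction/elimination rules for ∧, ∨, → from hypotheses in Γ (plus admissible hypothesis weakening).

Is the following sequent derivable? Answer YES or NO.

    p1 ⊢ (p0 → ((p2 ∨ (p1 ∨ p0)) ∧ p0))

Derivation trace:
[→I] p1 ⊢ (p0 → ((p2 ∨ (p1 ∨ p0)) ∧ p0))
  [∧I] p1, p0 ⊢ ((p2 ∨ (p1 ∨ p0)) ∧ p0)
    [∨I₂] p1 ⊢ (p2 ∨ (p1 ∨ p0))
      [∨I₁] p1 ⊢ (p1 ∨ p0)
        [Ax] p1 ⊢ p1
    [Ax] p0 ⊢ p0

Result: YES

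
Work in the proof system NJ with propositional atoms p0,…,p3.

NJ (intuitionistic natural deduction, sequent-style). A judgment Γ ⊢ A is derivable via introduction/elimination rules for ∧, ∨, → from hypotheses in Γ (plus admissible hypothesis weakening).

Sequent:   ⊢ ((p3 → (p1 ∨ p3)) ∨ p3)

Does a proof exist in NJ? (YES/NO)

Proof tree:
[∨I₁]  ⊢ ((p3 → (p1 ∨ p3)) ∨ p3)
  [→I]  ⊢ (p3 → (p1 ∨ p3))
    [∨I₂] p3 ⊢ (p1 ∨ p3)
      [Ax] p3 ⊢ p3

Result: YES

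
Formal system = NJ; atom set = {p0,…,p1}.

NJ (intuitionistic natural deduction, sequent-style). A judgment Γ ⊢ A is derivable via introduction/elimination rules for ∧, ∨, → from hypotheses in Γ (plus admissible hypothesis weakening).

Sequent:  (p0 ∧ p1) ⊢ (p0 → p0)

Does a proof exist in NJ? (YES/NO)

Derivation trace:
[Wk] (p0 ∧ p1) ⊢ (p0 → p0)
  [→I]  ⊢ (p0 → p0)
    [Ax] p0 ⊢ p0

Result: YES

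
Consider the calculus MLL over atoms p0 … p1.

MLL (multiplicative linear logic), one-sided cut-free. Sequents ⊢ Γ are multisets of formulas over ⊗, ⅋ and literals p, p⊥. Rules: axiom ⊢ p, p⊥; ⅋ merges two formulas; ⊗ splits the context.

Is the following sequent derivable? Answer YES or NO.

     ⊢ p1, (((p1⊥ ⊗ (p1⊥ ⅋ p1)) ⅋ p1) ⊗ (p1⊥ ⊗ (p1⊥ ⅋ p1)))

Derivation trace:
[⊗]  ⊢ p1, (((p1⊥ ⊗ (p1⊥ ⅋ p1)) ⅋ p1) ⊗ (p1⊥ ⊗ (p1⊥ ⅋ p1)))
  [⅋]  ⊢ ((p1⊥ ⊗ (p1⊥ ⅋ p1)) ⅋ p1)
    [⊗]  ⊢ p1, (p1⊥ ⊗ (p1⊥ ⅋ p1))
      [Ax]  ⊢ p1, p1⊥
      [⅋]  ⊢ (p1⊥ ⅋ p1)
        [Ax]  ⊢ p1, p1⊥
  [⊗]  ⊢ p1, (p1⊥ ⊗ (p1⊥ ⅋ p1))
    [Ax]  ⊢ p1, p1⊥
    [⅋]  ⊢ (p1⊥ ⅋ p1)
      [Ax]  ⊢ p1, p1⊥

Result: YES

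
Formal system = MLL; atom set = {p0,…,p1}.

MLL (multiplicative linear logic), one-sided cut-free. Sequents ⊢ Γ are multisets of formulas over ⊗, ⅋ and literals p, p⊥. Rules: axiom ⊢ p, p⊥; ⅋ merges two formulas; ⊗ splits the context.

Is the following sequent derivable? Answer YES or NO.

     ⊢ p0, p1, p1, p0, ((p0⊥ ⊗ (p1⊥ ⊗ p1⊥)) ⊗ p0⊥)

Derivation trace:
[⊗]  ⊢ p0, p1, p1, p0, ((p0⊥ ⊗ (p1⊥ ⊗ p1⊥)) ⊗ p0⊥)
  [⊗]  ⊢ p0, p1, p1, (p0⊥ ⊗ (p1⊥ ⊗ p1⊥))
    [Ax]  ⊢ p0, p0⊥
    [⊗]  ⊢ p1, p1, (p1⊥ ⊗ p1⊥)
      [Ax]  ⊢ p1, p1⊥
      [Ax]  ⊢ p1, p1⊥
  [Ax]  ⊢ p0, p0⊥

Result: YES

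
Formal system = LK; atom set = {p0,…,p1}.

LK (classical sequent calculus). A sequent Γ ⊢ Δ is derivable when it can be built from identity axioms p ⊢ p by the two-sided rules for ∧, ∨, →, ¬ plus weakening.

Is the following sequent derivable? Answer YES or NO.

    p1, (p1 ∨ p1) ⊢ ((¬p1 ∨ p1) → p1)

Derivation (root first):
[→R] p1, (p1 ∨ p1) ⊢ ((¬p1 ∨ p1) → p1)
  [∨L] p1, (p1 ∨ p1), (¬p1 ∨ p1) ⊢ p1
    [¬L] p1, ¬p1 ⊢ 
      [Ax] p1 ⊢ p1
    [WL] (p1 ∨ p1), p1 ⊢ p1
      [∨L] (p1 ∨ p1) ⊢ p1
        [Ax] p1 ⊢ p1
        [Ax] p1 ⊢ p1

Result: YES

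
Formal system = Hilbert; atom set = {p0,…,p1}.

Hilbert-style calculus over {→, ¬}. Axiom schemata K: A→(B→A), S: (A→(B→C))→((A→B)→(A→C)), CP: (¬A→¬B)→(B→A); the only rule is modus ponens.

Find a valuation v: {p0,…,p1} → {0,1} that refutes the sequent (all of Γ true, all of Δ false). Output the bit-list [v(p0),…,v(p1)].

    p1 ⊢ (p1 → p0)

Enumerate valuations to refute Γ ⊢ Δ:
  v=00: Γ:[p1=F] Δ:[(p1 → p0)=T] refutes=False
  v=01: Γ:[p1=T] Δ:[(p1 → p0)=F] refutes=True  ← countermodel

Result: [0, 1]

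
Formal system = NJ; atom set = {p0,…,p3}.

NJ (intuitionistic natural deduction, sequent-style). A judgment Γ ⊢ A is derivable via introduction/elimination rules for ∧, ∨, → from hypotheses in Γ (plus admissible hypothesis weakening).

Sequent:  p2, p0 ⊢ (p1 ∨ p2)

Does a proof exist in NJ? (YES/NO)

Derivation (root first):
[Wk] p2, p0 ⊢ (p1 ∨ p2)
  [∨I₂] p2 ⊢ (p1 ∨ p2)
    [Ax] p2 ⊢ p2

Result: YES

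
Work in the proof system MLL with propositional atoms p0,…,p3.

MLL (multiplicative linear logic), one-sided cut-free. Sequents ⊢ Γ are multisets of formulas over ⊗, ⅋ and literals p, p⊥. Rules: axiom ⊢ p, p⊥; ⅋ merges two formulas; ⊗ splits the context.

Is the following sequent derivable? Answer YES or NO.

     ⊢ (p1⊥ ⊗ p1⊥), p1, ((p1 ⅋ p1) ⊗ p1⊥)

Proof tree:
[⊗]  ⊢ (p1⊥ ⊗ p1⊥), p1, ((p1 ⅋ p1) ⊗ p1⊥)
  [⅋]  ⊢ (p1⊥ ⊗ p1⊥), (p1 ⅋ p1)
    [⊗]  ⊢ p1, p1, (p1⊥ ⊗ p1⊥)
      [Ax]  ⊢ p1, p1⊥
      [Ax]  ⊢ p1, p1⊥
  [Ax]  ⊢ p1, p1⊥

Result: YES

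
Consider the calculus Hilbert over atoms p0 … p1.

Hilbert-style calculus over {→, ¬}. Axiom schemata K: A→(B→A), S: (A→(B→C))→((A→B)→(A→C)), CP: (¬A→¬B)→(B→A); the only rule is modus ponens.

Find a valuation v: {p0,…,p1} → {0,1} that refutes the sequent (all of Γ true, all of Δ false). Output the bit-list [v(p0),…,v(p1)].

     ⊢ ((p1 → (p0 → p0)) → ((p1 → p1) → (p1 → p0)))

Enumerate valuations to refute Γ ⊢ Δ:
  v=00: Γ:[] Δ:[((p1 → (p0 → p0)) → ((p1 → p1) → (p1 → p0)))=T] refutes=False
  v=01: Γ:[] Δ:[((p1 → (p0 → p0)) → ((p1 → p1) → (p1 → p0)))=F] refutes=True  ← countermodel

Result: [0, 1]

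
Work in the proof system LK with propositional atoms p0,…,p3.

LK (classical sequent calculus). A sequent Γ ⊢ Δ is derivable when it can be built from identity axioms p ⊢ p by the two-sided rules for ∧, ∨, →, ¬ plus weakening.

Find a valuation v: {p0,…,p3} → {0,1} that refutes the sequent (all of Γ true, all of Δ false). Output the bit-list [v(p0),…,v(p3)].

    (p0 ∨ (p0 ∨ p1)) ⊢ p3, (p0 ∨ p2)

Truth-table refutation:
  v=0000: Γ:[(p0 ∨ (p0 ∨ p1))=F] Δ:[p3=F, (p0 ∨ p2)=F] refutes=False
  v=0001: Γ:[(p0 ∨ (p0 ∨ p1))=F] Δ:[p3=T, (p0 ∨ p2)=F] refutes=False
  v=0010: Γ:[(p0 ∨ (p0 ∨ p1))=F] Δ:[p3=F, (p0 ∨ p2)=T] refutes=False
  v=0011: Γ:[(p0 ∨ (p0 ∨ p1))=F] Δ:[p3=T, (p0 ∨ p2)=T] refutes=False
  v=0100: Γ:[(p0 ∨ (p0 ∨ p1))=T] Δ:[p3=F, (p0 ∨ p2)=F] refutes=True  ← countermodel

Result: [0, 1, 0, 0]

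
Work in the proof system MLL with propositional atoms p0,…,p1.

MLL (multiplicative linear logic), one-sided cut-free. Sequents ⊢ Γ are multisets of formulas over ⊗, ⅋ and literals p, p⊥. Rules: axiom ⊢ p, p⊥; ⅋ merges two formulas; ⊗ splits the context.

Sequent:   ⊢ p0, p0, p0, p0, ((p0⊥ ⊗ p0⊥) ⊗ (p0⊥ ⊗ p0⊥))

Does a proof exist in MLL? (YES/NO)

Proof tree:
[⊗]  ⊢ p0, p0, p0, p0, ((p0⊥ ⊗ p0⊥) ⊗ (p0⊥ ⊗ p0⊥))
  [⊗]  ⊢ p0, p0, (p0⊥ ⊗ p0⊥)
    [Ax]  ⊢ p0, p0⊥
    [Ax]  ⊢ p0, p0⊥
  [⊗]  ⊢ p0, p0, (p0⊥ ⊗ p0⊥)
    [Ax]  ⊢ p0, p0⊥
    [Ax]  ⊢ p0, p0⊥

Result: YES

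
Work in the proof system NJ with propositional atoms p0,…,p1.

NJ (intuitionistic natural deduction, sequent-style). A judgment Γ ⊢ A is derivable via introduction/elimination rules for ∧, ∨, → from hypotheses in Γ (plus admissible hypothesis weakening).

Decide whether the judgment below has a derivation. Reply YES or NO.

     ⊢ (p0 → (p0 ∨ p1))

Derivation trace:
[→I]  ⊢ (p0 → (p0 ∨ p1))
  [∨I₁] p0 ⊢ (p0 ∨ p1)
    [Ax] p0 ⊢ p0

Result: YES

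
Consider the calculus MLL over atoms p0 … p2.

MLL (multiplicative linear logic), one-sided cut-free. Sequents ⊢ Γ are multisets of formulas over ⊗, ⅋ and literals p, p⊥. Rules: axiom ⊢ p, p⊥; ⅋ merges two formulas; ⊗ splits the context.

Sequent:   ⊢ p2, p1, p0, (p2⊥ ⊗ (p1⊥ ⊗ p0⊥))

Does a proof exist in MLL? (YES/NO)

Derivation (root first):
[⊗]  ⊢ p2, p1, p0, (p2⊥ ⊗ (p1⊥ ⊗ p0⊥))
  [Ax]  ⊢ p2, p2⊥
  [⊗]  ⊢ p1, p0, (p1⊥ ⊗ p0⊥)
    [Ax]  ⊢ p1, p1⊥
    [Ax]  ⊢ p0, p0⊥

Result: YES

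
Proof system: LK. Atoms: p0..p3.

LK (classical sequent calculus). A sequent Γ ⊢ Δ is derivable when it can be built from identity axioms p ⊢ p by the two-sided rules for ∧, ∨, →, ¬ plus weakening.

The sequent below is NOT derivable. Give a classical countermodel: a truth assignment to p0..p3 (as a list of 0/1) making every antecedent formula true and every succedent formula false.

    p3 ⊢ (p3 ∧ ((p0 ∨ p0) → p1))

Truth-table refutation:
  v=0000: Γ:[p3=F] Δ:[(p3 ∧ ((p0 ∨ p0) → p1))=F] refutes=False
  v=0001: Γ:[p3=T] Δ:[(p3 ∧ ((p0 ∨ p0) → p1))=T] refutes=False
  v=0010: Γ:[p3=F] Δ:[(p3 ∧ ((p0 ∨ p0) → p1))=F] refutes=False
  v=0011: Γ:[p3=T] Δ:[(p3 ∧ ((p0 ∨ p0) → p1))=T] refutes=False
  v=0100: Γ:[p3=F] Δ:[(p3 ∧ ((p0 ∨ p0) → p1))=F] refutes=False
  v=0101: Γ:[p3=T] Δ:[(p3 ∧ ((p0 ∨ p0) → p1))=T] refutes=False
  v=0110: Γ:[p3=F] Δ:[(p3 ∧ ((p0 ∨ p0) → p1))=F] refutes=False
  v=0111: Γ:[p3=T] Δ:[(p3 ∧ ((p0 ∨ p0) → p1))=T] refutes=False
  v=1000: Γ:[p3=F] Δ:[(p3 ∧ ((p0 ∨ p0) → p1))=F] refutes=False
  v=1001: Γ:[p3=T] Δ:[(p3 ∧ ((p0 ∨ p0) → p1))=F] refutes=True  ← countermodel

Result: [1, 0, 0, 1]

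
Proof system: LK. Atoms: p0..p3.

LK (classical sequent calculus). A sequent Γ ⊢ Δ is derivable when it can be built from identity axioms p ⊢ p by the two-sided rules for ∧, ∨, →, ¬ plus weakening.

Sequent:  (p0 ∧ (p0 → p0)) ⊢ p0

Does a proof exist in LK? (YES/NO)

Derivation (root first):
[∧L] (p0 ∧ (p0 → p0)) ⊢ p0
  [→L] p0, (p0 → p0) ⊢ p0
    [Ax] p0 ⊢ p0
    [Ax] p0 ⊢ p0

Result: YES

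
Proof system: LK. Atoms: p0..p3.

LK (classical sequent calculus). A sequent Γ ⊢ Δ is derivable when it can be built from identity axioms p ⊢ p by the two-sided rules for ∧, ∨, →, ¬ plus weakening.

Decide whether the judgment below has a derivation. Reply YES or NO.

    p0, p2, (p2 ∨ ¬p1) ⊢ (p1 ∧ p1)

Truth-table refutation:
  v=0000: Γ:[p0=F, p2=F, (p2 ∨ ¬p1)=T] Δ:[(p1 ∧ p1)=F] refutes=False
  v=0001: Γ:[p0=F, p2=F, (p2 ∨ ¬p1)=T] Δ:[(p1 ∧ p1)=F] refutes=False
  v=0010: Γ:[p0=F, p2=T, (p2 ∨ ¬p1)=T] Δ:[(p1 ∧ p1)=F] refutes=False
  v=0011: Γ:[p0=F, p2=T, (p2 ∨ ¬p1)=T] Δ:[(p1 ∧ p1)=F] refutes=False
  v=0100: Γ:[p0=F, p2=F, (p2 ∨ ¬p1)=F] Δ:[(p1 ∧ p1)=T] refutes=False
  v=0101: Γ:[p0=F, p2=F, (p2 ∨ ¬p1)=F] Δ:[(p1 ∧ p1)=T] refutes=False
  v=0110: Γ:[p0=F, p2=T, (p2 ∨ ¬p1)=T] Δ:[(p1 ∧ p1)=T] refutes=False
  v=0111: Γ:[p0=F, p2=T, (p2 ∨ ¬p1)=T] Δ:[(p1 ∧ p1)=T] refutes=False
  v=1000: Γ:[p0=T, p2=F, (p2 ∨ ¬p1)=T] Δ:[(p1 ∧ p1)=F] refutes=False
  v=1001: Γ:[p0=T, p2=F, (p2 ∨ ¬p1)=T] Δ:[(p1 ∧ p1)=F] refutes=False
  v=1010: Γ:[p0=T, p2=T, (p2 ∨ ¬p1)=T] Δ:[(p1 ∧ p1)=F] refutes=True  ← countermodel

Result: NO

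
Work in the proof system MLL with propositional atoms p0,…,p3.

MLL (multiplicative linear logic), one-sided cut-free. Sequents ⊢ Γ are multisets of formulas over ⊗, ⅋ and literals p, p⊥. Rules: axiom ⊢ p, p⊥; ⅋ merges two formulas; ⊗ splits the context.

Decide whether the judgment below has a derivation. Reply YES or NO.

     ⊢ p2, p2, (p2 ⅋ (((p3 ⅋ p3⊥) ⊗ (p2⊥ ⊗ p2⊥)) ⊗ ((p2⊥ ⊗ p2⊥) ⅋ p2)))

Derivation (root first):
[⅋]  ⊢ p2, p2, (p2 ⅋ (((p3 ⅋ p3⊥) ⊗ (p2⊥ ⊗ p2⊥)) ⊗ ((p2⊥ ⊗ p2⊥) ⅋ p2)))
  [⊗]  ⊢ p2, p2, p2, (((p3 ⅋ p3⊥) ⊗ (p2⊥ ⊗ p2⊥)) ⊗ ((p2⊥ ⊗ p2⊥) ⅋ p2))
    [⊗]  ⊢ p2, p2, ((p3 ⅋ p3⊥) ⊗ (p2⊥ ⊗ p2⊥))
      [⅋]  ⊢ (p3 ⅋ p3⊥)
        [Ax]  ⊢ p3, p3⊥
      [⊗]  ⊢ p2, p2, (p2⊥ ⊗ p2⊥)
        [Ax]  ⊢ p2, p2⊥
        [Ax]  ⊢ p2, p2⊥
    [⅋]  ⊢ p2, ((p2⊥ ⊗ p2⊥) ⅋ p2)
      [⊗]  ⊢ p2, p2, (p2⊥ ⊗ p2⊥)
        [Ax]  ⊢ p2, p2⊥
        [Ax]  ⊢ p2, p2⊥

Result: YES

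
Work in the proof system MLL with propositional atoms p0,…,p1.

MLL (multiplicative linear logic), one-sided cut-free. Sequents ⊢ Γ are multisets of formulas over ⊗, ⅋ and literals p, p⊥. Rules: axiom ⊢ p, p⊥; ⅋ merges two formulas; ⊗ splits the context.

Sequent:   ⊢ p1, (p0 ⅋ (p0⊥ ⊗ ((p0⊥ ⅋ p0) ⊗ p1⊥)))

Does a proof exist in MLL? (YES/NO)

Proof tree:
[⅋]  ⊢ p1, (p0 ⅋ (p0⊥ ⊗ ((p0⊥ ⅋ p0) ⊗ p1⊥)))
  [⊗]  ⊢ p0, p1, (p0⊥ ⊗ ((p0⊥ ⅋ p0) ⊗ p1⊥))
    [Ax]  ⊢ p0, p0⊥
    [⊗]  ⊢ p1, ((p0⊥ ⅋ p0) ⊗ p1⊥)
      [⅋]  ⊢ (p0⊥ ⅋ p0)
        [Ax]  ⊢ p0, p0⊥
      [Ax]  ⊢ p1, p1⊥

Result: YES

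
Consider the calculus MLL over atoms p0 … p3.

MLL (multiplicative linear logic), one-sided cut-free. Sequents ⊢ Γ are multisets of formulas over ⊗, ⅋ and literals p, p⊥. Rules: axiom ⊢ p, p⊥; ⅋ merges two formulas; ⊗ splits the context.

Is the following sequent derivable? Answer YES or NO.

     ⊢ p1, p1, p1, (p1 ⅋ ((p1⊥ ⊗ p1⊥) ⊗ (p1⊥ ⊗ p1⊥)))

Derivation trace:
[⅋]  ⊢ p1, p1, p1, (p1 ⅋ ((p1⊥ ⊗ p1⊥) ⊗ (p1⊥ ⊗ p1⊥)))
  [⊗]  ⊢ p1, p1, p1, p1, ((p1⊥ ⊗ p1⊥) ⊗ (p1⊥ ⊗ p1⊥))
    [⊗]  ⊢ p1, p1, (p1⊥ ⊗ p1⊥)
      [Ax]  ⊢ p1, p1⊥
      [Ax]  ⊢ p1, p1⊥
    [⊗]  ⊢ p1, p1, (p1⊥ ⊗ p1⊥)
      [Ax]  ⊢ p1, p1⊥
      [Ax]  ⊢ p1, p1⊥

Result: YES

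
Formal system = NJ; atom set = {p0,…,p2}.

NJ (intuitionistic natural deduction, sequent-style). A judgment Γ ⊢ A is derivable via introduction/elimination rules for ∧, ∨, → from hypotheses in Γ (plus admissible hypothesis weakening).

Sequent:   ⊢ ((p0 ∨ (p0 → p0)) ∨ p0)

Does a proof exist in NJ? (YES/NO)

Derivation (root first):
[∨I₁]  ⊢ ((p0 ∨ (p0 → p0)) ∨ p0)
  [∨I₂]  ⊢ (p0 ∨ (p0 → p0))
    [→I]  ⊢ (p0 → p0)
      [Ax] p0 ⊢ p0

Result: YES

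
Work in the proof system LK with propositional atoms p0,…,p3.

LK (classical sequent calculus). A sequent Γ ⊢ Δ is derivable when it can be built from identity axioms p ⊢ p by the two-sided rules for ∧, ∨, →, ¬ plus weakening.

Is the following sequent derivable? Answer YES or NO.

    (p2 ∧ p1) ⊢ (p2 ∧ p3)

Search for a countermodel by truth-table:
  v=0000: Γ:[(p2 ∧ p1)=F] Δ:[(p2 ∧ p3)=F] refutes=False
  v=0001: Γ:[(p2 ∧ p1)=F] Δ:[(p2 ∧ p3)=F] refutes=False
  v=0010: Γ:[(p2 ∧ p1)=F] Δ:[(p2 ∧ p3)=F] refutes=False
  v=0011: Γ:[(p2 ∧ p1)=F] Δ:[(p2 ∧ p3)=T] refutes=False
  v=0100: Γ:[(p2 ∧ p1)=F] Δ:[(p2 ∧ p3)=F] refutes=False
  v=0101: Γ:[(p2 ∧ p1)=F] Δ:[(p2 ∧ p3)=F] refutes=False
  v=0110: Γ:[(p2 ∧ p1)=T] Δ:[(p2 ∧ p3)=F] refutes=True  ← countermodel

Result: NO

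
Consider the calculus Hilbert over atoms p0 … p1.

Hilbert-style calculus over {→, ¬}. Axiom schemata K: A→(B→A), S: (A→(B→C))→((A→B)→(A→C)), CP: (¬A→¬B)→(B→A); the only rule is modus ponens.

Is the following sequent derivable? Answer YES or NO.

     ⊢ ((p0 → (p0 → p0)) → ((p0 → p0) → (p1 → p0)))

Enumerate valuations to refute Γ ⊢ Δ:
  v=00: Γ:[] Δ:[((p0 → (p0 → p0)) → ((p0 → p0) → (p1 → p0)))=T] refutes=False
  v=01: Γ:[] Δ:[((p0 → (p0 → p0)) → ((p0 → p0) → (p1 → p0)))=F] refutes=True  ← countermodel

Result: NO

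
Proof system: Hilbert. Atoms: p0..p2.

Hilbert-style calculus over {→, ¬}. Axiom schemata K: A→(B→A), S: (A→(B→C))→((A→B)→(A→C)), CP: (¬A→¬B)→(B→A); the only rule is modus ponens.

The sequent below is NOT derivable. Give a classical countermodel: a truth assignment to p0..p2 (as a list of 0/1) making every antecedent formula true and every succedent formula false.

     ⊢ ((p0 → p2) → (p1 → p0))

Truth-table refutation:
  v=000: Γ:[] Δ:[((p0 → p2) → (p1 → p0))=T] refutes=False
  v=001: Γ:[] Δ:[((p0 → p2) → (p1 → p0))=T] refutes=False
  v=010: Γ:[] Δ:[((p0 → p2) → (p1 → p0))=F] refutes=True  ← countermodel

Result: [0, 1, 0]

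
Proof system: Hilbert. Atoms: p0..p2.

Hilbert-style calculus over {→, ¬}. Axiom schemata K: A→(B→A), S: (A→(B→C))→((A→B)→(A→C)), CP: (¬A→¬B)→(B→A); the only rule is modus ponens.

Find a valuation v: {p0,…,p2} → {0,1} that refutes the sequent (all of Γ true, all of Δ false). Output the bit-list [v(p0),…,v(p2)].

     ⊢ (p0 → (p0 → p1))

Enumerate valuations to refute Γ ⊢ Δ:
  v=000: Γ:[] Δ:[(p0 → (p0 → p1))=T] refutes=False
  v=001: Γ:[] Δ:[(p0 → (p0 → p1))=T] refutes=False
  v=010: Γ:[] Δ:[(p0 → (p0 → p1))=T] refutes=False
  v=011: Γ:[] Δ:[(p0 → (p0 → p1))=T] refutes=False
  v=100: Γ:[] Δ:[(p0 → (p0 → p1))=F] refutes=True  ← countermodel

Result: [1, 0, 0]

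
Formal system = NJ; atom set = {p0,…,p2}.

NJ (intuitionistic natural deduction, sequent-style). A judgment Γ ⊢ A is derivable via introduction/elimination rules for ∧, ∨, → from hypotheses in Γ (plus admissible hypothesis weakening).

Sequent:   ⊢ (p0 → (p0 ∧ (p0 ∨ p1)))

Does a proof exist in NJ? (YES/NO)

Derivation (root first):
[→I]  ⊢ (p0 → (p0 ∧ (p0 ∨ p1)))
  [∧I] p0 ⊢ (p0 ∧ (p0 ∨ p1))
    [Ax] p0 ⊢ p0
    [∨I₁] p0 ⊢ (p0 ∨ p1)
      [Ax] p0 ⊢ p0

Result: YES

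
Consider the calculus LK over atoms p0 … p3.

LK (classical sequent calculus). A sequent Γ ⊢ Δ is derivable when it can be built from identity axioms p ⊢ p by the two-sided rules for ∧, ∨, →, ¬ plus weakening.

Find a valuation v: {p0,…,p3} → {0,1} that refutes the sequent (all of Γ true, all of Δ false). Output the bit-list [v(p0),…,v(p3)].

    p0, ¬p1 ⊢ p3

Search for a countermodel by truth-table:
  v=0000: Γ:[p0=F, ¬p1=T] Δ:[p3=F] refutes=False
  v=0001: Γ:[p0=F, ¬p1=T] Δ:[p3=T] refutes=False
  v=0010: Γ:[p0=F, ¬p1=T] Δ:[p3=F] refutes=False
  v=0011: Γ:[p0=F, ¬p1=T] Δ:[p3=T] refutes=False
  v=0100: Γ:[p0=F, ¬p1=F] Δ:[p3=F] refutes=False
  v=0101: Γ:[p0=F, ¬p1=F] Δ:[p3=T] refutes=False
  v=0110: Γ:[p0=F, ¬p1=F] Δ:[p3=F] refutes=False
  v=0111: Γ:[p0=F, ¬p1=F] Δ:[p3=T] refutes=False
  v=1000: Γ:[p0=T, ¬p1=T] Δ:[p3=F] refutes=True  ← countermodel

Result: [1, 0, 0, 0]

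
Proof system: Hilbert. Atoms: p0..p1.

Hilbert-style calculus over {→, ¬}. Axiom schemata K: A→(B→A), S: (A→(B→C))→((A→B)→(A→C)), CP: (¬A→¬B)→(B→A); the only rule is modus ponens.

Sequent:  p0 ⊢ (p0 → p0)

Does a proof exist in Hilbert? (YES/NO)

Derivation trace:
[MP] p0 ⊢ (p0 → p0)
  [MP]  ⊢ ((p0 → p0) → (p0 → p0))
    [S]  ⊢ ((p0 → (p0 → p0)) → ((p0 → p0) → (p0 → p0)))
    [K]  ⊢ (p0 → (p0 → p0))
  [MP] p0 ⊢ (p0 → p0)
    [K]  ⊢ (p0 → (p0 → p0))
    [Hyp] p0 ⊢ p0

Result: YES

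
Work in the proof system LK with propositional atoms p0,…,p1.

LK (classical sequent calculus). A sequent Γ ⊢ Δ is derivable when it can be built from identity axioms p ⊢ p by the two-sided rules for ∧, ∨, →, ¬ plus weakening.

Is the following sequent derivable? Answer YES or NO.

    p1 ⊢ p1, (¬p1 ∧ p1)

Derivation trace:
[∧R] p1 ⊢ p1, (¬p1 ∧ p1)
  [¬R]  ⊢ p1, p1, ¬p1
    [WR] p1 ⊢ p1, p1
      [Ax] p1 ⊢ p1
  [Ax] p1 ⊢ p1

Result: YES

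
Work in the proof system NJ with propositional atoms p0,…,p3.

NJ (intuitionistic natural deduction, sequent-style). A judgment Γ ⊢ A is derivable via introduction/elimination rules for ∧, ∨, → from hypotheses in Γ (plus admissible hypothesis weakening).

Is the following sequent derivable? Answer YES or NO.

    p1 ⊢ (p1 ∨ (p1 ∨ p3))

Derivation trace:
[∨I₂] p1 ⊢ (p1 ∨ (p1 ∨ p3))
  [∨I₁] p1 ⊢ (p1 ∨ p3)
    [Ax] p1 ⊢ p1

Result: YES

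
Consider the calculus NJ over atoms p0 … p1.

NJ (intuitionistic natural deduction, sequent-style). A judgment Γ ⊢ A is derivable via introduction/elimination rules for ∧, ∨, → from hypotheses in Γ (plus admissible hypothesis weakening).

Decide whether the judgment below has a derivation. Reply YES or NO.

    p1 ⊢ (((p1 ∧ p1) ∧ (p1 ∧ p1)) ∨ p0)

Derivation (root first):
[∨I₁] p1 ⊢ (((p1 ∧ p1) ∧ (p1 ∧ p1)) ∨ p0)
  [∧I] p1 ⊢ ((p1 ∧ p1) ∧ (p1 ∧ p1))
    [Wk] p1, p1 ⊢ (p1 ∧ p1)
      [∧I] p1 ⊢ (p1 ∧ p1)
        [Ax] p1 ⊢ p1
        [Ax] p1 ⊢ p1
    [∧I] p1 ⊢ (p1 ∧ p1)
      [Ax] p1 ⊢ p1
      [Ax] p1 ⊢ p1

Result: YES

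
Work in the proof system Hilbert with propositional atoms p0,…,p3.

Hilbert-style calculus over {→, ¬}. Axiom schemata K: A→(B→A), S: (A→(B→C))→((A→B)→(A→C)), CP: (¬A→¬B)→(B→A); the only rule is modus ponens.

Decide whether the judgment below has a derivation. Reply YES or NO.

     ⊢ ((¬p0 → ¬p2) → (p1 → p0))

Truth-table refutation:
  v=0000: Γ:[] Δ:[((¬p0 → ¬p2) → (p1 → p0))=T] refutes=False
  v=0001: Γ:[] Δ:[((¬p0 → ¬p2) → (p1 → p0))=T] refutes=False
  v=0010: Γ:[] Δ:[((¬p0 → ¬p2) → (p1 → p0))=T] refutes=False
  v=0011: Γ:[] Δ:[((¬p0 → ¬p2) → (p1 → p0))=T] refutes=False
  v=0100: Γ:[] Δ:[((¬p0 → ¬p2) → (p1 → p0))=F] refutes=True  ← countermodel

Result: NO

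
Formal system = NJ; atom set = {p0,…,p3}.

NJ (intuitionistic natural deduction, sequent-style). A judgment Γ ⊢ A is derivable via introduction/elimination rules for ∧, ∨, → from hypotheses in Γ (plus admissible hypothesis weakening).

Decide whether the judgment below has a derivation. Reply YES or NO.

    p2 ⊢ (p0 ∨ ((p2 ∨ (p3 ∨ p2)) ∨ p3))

Derivation (root first):
[∨I₂] p2 ⊢ (p0 ∨ ((p2 ∨ (p3 ∨ p2)) ∨ p3))
  [∨I₁] p2 ⊢ ((p2 ∨ (p3 ∨ p2)) ∨ p3)
    [∨I₂] p2 ⊢ (p2 ∨ (p3 ∨ p2))
      [∨I₂] p2 ⊢ (p3 ∨ p2)
        [Ax] p2 ⊢ p2

Result: YES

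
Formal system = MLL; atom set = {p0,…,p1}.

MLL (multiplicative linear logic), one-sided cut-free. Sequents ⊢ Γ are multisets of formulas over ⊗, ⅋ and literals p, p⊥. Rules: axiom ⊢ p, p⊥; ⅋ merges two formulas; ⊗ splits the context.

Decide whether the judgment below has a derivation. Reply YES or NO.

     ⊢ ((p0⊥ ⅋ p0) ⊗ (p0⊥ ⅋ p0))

Derivation (root first):
[⊗]  ⊢ ((p0⊥ ⅋ p0) ⊗ (p0⊥ ⅋ p0))
  [⅋]  ⊢ (p0⊥ ⅋ p0)
    [Ax]  ⊢ p0, p0⊥
  [⅋]  ⊢ (p0⊥ ⅋ p0)
    [Ax]  ⊢ p0, p0⊥

Result: YES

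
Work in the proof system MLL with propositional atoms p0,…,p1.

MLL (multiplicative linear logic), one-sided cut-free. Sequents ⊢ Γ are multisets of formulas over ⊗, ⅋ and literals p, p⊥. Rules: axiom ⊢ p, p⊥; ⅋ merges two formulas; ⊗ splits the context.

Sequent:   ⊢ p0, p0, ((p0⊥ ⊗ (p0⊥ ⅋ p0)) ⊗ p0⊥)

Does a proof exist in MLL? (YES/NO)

Proof tree:
[⊗]  ⊢ p0, p0, ((p0⊥ ⊗ (p0⊥ ⅋ p0)) ⊗ p0⊥)
  [⊗]  ⊢ p0, (p0⊥ ⊗ (p0⊥ ⅋ p0))
    [Ax]  ⊢ p0, p0⊥
    [⅋]  ⊢ (p0⊥ ⅋ p0)
      [Ax]  ⊢ p0, p0⊥
  [Ax]  ⊢ p0, p0⊥

Result: YES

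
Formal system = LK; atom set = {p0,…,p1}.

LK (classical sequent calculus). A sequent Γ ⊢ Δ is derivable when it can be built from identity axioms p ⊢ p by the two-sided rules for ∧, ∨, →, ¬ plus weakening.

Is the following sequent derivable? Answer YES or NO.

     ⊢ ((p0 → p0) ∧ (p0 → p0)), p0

Proof tree:
[WR]  ⊢ ((p0 → p0) ∧ (p0 → p0)), p0
  [∧R]  ⊢ ((p0 → p0) ∧ (p0 → p0))
    [→R]  ⊢ (p0 → p0)
      [Ax] p0 ⊢ p0
    [→R]  ⊢ (p0 → p0)
      [Ax] p0 ⊢ p0

Result: YES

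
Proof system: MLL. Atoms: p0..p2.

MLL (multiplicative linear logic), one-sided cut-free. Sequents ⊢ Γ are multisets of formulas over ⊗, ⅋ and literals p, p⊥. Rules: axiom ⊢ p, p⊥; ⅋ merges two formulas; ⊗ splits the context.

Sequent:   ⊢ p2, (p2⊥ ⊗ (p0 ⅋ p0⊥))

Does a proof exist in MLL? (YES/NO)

Proof tree:
[⊗]  ⊢ p2, (p2⊥ ⊗ (p0 ⅋ p0⊥))
  [Ax]  ⊢ p2, p2⊥
  [⅋]  ⊢ (p0 ⅋ p0⊥)
    [Ax]  ⊢ p0, p0⊥

Result: YES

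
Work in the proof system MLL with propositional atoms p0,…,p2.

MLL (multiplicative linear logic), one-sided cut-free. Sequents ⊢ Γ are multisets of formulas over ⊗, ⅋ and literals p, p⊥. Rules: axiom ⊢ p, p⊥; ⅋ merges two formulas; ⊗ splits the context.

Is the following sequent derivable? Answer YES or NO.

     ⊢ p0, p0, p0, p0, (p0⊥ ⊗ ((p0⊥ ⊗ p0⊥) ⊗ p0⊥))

Derivation trace:
[⊗]  ⊢ p0, p0, p0, p0, (p0⊥ ⊗ ((p0⊥ ⊗ p0⊥) ⊗ p0⊥))
  [Ax]  ⊢ p0, p0⊥
  [⊗]  ⊢ p0, p0, p0, ((p0⊥ ⊗ p0⊥) ⊗ p0⊥)
    [⊗]  ⊢ p0, p0, (p0⊥ ⊗ p0⊥)
      [Ax]  ⊢ p0, p0⊥
      [Ax]  ⊢ p0, p0⊥
    [Ax]  ⊢ p0, p0⊥

Result: YES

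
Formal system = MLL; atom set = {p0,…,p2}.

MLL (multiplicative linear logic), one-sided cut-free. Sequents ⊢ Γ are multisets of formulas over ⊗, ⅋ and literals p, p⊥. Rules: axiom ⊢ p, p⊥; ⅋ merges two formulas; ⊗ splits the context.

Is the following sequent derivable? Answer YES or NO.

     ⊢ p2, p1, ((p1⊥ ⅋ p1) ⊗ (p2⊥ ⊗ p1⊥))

Derivation trace:
[⊗]  ⊢ p2, p1, ((p1⊥ ⅋ p1) ⊗ (p2⊥ ⊗ p1⊥))
  [⅋]  ⊢ (p1⊥ ⅋ p1)
    [Ax]  ⊢ p1, p1⊥
  [⊗]  ⊢ p2, p1, (p2⊥ ⊗ p1⊥)
    [Ax]  ⊢ p2, p2⊥
    [Ax]  ⊢ p1, p1⊥

Result: YES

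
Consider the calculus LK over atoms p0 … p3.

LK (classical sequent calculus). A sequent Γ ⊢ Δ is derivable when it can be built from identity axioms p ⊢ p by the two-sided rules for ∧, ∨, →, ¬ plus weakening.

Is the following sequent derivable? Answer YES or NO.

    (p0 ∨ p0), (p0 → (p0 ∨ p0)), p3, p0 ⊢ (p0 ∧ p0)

Derivation (root first):
[∧R] (p0 ∨ p0), (p0 → (p0 ∨ p0)), p3, p0 ⊢ (p0 ∧ p0)
  [→L] p3, p0, (p0 → (p0 ∨ p0)) ⊢ p0
    [WL] p0, p3 ⊢ p0
      [Ax] p0 ⊢ p0
    [∨L] (p0 ∨ p0) ⊢ p0
      [Ax] p0 ⊢ p0
      [Ax] p0 ⊢ p0
  [∨L] (p0 ∨ p0) ⊢ p0
    [Ax] p0 ⊢ p0
    [Ax] p0 ⊢ p0

Result: YES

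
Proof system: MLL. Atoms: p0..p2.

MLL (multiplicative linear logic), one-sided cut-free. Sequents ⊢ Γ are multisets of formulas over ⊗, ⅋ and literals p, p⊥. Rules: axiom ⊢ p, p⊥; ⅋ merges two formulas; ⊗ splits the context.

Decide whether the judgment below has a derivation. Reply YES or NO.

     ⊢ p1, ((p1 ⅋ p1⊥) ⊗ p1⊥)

Derivation trace:
[⊗]  ⊢ p1, ((p1 ⅋ p1⊥) ⊗ p1⊥)
  [⅋]  ⊢ (p1 ⅋ p1⊥)
    [Ax]  ⊢ p1, p1⊥
  [Ax]  ⊢ p1, p1⊥

Result: YES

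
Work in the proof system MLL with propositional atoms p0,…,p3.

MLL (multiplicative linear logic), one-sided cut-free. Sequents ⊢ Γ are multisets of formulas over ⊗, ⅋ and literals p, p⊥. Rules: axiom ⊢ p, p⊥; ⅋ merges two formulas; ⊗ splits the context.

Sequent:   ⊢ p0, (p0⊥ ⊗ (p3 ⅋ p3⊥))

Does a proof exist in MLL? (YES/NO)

Derivation (root first):
[⊗]  ⊢ p0, (p0⊥ ⊗ (p3 ⅋ p3⊥))
  [Ax]  ⊢ p0, p0⊥
  [⅋]  ⊢ (p3 ⅋ p3⊥)
    [Ax]  ⊢ p3, p3⊥

Result: YES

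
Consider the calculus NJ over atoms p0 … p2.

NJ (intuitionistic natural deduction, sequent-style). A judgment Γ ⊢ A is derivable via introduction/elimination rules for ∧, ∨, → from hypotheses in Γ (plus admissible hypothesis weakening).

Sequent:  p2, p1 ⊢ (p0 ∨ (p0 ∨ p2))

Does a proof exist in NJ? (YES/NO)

Derivation trace:
[∨I₂] p2, p1 ⊢ (p0 ∨ (p0 ∨ p2))
  [Wk] p2, p1 ⊢ (p0 ∨ p2)
    [∨I₂] p2 ⊢ (p0 ∨ p2)
      [Ax] p2 ⊢ p2

Result: YES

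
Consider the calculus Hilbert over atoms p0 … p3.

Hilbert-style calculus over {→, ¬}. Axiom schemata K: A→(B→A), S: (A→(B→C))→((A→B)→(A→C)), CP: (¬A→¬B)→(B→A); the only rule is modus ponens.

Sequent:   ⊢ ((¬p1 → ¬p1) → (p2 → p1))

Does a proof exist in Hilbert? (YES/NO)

Enumerate valuations to refute Γ ⊢ Δ:
  v=0000: Γ:[] Δ:[((¬p1 → ¬p1) → (p2 → p1))=T] refutes=False
  v=0001: Γ:[] Δ:[((¬p1 → ¬p1) → (p2 → p1))=T] refutes=False
  v=0010: Γ:[] Δ:[((¬p1 → ¬p1) → (p2 → p1))=F] refutes=True  ← countermodel

Result: NO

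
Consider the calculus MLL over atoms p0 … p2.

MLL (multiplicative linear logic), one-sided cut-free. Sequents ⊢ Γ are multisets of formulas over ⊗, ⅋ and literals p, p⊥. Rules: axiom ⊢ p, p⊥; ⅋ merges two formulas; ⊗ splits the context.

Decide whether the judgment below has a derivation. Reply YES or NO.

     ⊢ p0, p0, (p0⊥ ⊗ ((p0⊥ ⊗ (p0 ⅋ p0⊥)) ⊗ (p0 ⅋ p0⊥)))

Derivation trace:
[⊗]  ⊢ p0, p0, (p0⊥ ⊗ ((p0⊥ ⊗ (p0 ⅋ p0⊥)) ⊗ (p0 ⅋ p0⊥)))
  [Ax]  ⊢ p0, p0⊥
  [⊗]  ⊢ p0, ((p0⊥ ⊗ (p0 ⅋ p0⊥)) ⊗ (p0 ⅋ p0⊥))
    [⊗]  ⊢ p0, (p0⊥ ⊗ (p0 ⅋ p0⊥))
      [Ax]  ⊢ p0, p0⊥
      [⅋]  ⊢ (p0 ⅋ p0⊥)
        [Ax]  ⊢ p0, p0⊥
    [⅋]  ⊢ (p0 ⅋ p0⊥)
      [Ax]  ⊢ p0, p0⊥

Result: YES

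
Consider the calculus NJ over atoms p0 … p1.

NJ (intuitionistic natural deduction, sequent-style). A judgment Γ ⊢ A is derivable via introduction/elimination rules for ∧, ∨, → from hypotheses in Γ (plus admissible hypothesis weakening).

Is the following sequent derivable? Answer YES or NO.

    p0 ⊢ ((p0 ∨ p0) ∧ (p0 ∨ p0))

Derivation trace:
[∧I] p0 ⊢ ((p0 ∨ p0) ∧ (p0 ∨ p0))
  [∨I₁] p0 ⊢ (p0 ∨ p0)
    [Ax] p0 ⊢ p0
  [∨I₁] p0 ⊢ (p0 ∨ p0)
    [Ax] p0 ⊢ p0

Result: YES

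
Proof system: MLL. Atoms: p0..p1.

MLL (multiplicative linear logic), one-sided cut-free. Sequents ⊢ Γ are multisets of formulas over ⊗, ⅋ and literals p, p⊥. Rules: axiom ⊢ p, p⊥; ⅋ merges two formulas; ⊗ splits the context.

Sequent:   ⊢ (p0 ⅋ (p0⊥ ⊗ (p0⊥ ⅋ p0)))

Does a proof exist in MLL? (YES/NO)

Proof tree:
[⅋]  ⊢ (p0 ⅋ (p0⊥ ⊗ (p0⊥ ⅋ p0)))
  [⊗]  ⊢ p0, (p0⊥ ⊗ (p0⊥ ⅋ p0))
    [Ax]  ⊢ p0, p0⊥
    [⅋]  ⊢ (p0⊥ ⅋ p0)
      [Ax]  ⊢ p0, p0⊥

Result: YES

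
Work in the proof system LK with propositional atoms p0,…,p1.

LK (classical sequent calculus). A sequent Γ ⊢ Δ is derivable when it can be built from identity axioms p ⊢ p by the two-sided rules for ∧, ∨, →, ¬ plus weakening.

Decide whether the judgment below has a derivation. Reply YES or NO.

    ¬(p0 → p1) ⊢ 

Enumerate valuations to refute Γ ⊢ Δ:
  v=00: Γ:[¬(p0 → p1)=F] Δ:[] refutes=False
  v=01: Γ:[¬(p0 → p1)=F] Δ:[] refutes=False
  v=10: Γ:[¬(p0 → p1)=T] Δ:[] refutes=True  ← countermodel

Result: NO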